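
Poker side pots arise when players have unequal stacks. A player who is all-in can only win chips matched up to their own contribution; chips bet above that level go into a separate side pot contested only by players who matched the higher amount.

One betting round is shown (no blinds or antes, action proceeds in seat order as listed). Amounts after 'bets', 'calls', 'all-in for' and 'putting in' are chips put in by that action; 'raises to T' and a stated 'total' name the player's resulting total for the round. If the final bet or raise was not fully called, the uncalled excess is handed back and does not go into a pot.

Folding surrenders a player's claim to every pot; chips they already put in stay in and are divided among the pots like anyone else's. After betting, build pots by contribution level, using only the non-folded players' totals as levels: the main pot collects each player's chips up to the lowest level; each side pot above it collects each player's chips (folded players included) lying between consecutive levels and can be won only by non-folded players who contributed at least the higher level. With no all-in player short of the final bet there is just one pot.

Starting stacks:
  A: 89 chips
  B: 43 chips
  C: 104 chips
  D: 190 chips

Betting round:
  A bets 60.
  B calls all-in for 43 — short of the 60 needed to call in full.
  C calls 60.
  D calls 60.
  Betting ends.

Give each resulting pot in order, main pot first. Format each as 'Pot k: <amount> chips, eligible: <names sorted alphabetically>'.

Contributions: A=60, B=43, C=60, D=60
Pot levels (distinct totals of non-folded players): 43, 60
Layer 1-43: 43 each from A, B, C, D = 43*4 = 172 chips; eligible A, B, C, D
Layer 44-60: 17 each from A, C, D = 17*3 = 51 chips; eligible A, C, D

Pot 1: 172 chips, eligible: A, B, C, D
Pot 2: 51 chips, eligible: A, C, D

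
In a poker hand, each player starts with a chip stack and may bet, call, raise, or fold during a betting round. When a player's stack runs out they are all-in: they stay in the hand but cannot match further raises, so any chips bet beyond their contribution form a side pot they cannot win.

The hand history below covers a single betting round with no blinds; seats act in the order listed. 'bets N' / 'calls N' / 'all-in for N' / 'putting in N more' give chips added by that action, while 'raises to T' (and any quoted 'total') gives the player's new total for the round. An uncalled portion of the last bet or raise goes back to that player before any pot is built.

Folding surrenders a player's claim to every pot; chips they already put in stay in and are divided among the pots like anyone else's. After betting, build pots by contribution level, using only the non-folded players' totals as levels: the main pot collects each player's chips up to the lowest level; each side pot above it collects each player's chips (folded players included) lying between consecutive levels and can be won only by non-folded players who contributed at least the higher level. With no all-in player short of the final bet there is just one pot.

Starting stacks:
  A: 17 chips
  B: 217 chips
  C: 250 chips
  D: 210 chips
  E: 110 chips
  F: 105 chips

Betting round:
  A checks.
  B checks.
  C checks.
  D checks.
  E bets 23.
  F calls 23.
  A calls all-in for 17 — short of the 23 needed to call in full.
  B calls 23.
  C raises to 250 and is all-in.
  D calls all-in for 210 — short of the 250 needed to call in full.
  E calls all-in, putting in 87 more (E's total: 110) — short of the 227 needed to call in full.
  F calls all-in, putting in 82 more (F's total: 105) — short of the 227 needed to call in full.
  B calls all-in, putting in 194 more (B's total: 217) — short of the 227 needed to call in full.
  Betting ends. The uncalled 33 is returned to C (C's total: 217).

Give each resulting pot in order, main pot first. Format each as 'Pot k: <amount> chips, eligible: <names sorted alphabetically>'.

Contributions (after 33 returned to C): A=17, B=217, C=217, D=210, E=110, F=105
Pot levels (distinct totals of non-folded players): 17, 105, 110, 210, 217
Layer 1-17: 17 each from A, B, C, D, E, F = 17*6 = 102 chips; eligible A, B, C, D, E, F
Layer 18-105: 88 each from B, C, D, E, F = 88*5 = 440 chips; eligible B, C, D, E, F
Layer 106-110: 5 each from B, C, D, E = 5*4 = 20 chips; eligible B, C, D, E
Layer 111-210: 100 each from B, C, D = 100*3 = 300 chips; eligible B, C, D
Layer 211-217: 7 each from B, C = 7*2 = 14 chips; eligible B, C

Pot 1: 102 chips, eligible: A, B, C, D, E, F
Pot 2: 440 chips, eligible: B, C, D, E, F
Pot 3: 20 chips, eligible: B, C, D, E
Pot 4: 300 chips, eligible: B, C, D
Pot 5: 14 chips, eligible: B, C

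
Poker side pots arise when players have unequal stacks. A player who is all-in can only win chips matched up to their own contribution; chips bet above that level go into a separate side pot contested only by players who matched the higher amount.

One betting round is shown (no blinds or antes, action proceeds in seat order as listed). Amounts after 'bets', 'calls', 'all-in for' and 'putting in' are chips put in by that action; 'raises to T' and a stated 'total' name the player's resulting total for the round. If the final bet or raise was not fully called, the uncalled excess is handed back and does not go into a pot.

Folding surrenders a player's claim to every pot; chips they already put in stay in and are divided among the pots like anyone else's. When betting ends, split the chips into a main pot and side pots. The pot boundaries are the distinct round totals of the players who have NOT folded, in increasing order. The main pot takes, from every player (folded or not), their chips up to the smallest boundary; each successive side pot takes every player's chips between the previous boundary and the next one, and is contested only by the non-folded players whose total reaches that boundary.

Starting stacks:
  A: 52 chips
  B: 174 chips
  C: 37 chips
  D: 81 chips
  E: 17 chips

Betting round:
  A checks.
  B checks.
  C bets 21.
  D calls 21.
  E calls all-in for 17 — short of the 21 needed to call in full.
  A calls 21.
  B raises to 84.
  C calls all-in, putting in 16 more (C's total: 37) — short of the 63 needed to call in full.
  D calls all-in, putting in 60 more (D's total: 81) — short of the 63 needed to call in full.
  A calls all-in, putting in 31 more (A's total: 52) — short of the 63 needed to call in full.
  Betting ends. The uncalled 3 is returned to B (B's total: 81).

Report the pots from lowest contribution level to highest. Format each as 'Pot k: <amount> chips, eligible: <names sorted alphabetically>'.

Contributions (after 3 returned to B): A=52, B=81, C=37, D=81, E=17
Pot levels (distinct totals of non-folded players): 17, 37, 52, 81
Layer 1-17: 17 each from A, B, C, D, E = 17*5 = 85 chips; eligible A, B, C, D, E
Layer 18-37: 20 each from A, B, C, D = 20*4 = 80 chips; eligible A, B, C, D
Layer 38-52: 15 each from A, B, D = 15*3 = 45 chips; eligible A, B, D
Layer 53-81: 29 each from B, D = 29*2 = 58 chips; eligible B, D

Pot 1: 85 chips, eligible: A, B, C, D, E
Pot 2: 80 chips, eligible: A, B, C, D
Pot 3: 45 chips, eligible: A, B, D
Pot 4: 58 chips, eligible: B, D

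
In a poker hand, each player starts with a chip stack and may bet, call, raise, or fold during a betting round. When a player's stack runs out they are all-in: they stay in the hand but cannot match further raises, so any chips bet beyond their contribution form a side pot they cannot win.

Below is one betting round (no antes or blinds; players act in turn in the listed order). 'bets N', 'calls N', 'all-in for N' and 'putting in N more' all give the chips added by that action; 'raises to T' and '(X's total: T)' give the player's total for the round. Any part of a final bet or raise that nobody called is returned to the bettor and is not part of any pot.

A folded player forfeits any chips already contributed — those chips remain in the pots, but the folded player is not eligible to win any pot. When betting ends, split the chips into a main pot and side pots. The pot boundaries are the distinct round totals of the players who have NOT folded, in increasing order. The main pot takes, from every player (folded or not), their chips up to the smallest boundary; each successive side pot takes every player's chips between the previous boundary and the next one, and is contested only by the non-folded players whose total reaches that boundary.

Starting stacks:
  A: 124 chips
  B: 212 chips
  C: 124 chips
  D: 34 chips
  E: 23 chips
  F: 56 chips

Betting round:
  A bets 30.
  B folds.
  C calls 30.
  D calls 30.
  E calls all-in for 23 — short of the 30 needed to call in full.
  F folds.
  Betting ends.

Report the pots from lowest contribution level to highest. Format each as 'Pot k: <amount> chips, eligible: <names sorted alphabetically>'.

Pot 1: 92 chips, eligible: A, C, D, E
Pot 2: 21 chips, eligible: A, C, D

Derivation:
Contributions: A=30, C=30, D=30, E=23
Folded: B, F
Pot levels (distinct totals of non-folded players): 23, 30
Layer 1-23: 23 each from A, C, D, E = 23*4 = 92 chips; eligible A, C, D, E
Layer 24-30: 7 each from A, C, D = 7*3 = 21 chips; eligible A, C, D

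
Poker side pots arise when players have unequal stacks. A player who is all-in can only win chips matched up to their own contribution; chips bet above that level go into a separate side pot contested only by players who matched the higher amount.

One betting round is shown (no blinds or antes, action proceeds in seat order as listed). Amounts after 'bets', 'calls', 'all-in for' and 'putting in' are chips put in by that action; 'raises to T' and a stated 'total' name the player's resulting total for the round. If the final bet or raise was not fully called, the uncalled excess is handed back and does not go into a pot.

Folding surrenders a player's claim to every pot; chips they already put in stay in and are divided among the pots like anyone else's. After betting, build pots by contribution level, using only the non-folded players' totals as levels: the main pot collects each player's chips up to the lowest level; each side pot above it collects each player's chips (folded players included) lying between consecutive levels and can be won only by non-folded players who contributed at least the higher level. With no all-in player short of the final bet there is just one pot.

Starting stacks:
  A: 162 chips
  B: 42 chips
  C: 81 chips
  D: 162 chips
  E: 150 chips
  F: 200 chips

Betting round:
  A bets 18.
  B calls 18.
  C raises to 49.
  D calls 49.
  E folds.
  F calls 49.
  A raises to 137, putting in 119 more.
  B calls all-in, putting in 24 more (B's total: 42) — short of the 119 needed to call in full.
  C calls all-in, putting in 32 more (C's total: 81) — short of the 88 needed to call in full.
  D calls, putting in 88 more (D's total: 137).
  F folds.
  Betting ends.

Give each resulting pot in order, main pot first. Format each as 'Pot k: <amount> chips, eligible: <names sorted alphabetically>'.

Pot 1: 210 chips, eligible: A, B, C, D
Pot 2: 124 chips, eligible: A, C, D
Pot 3: 112 chips, eligible: A, D

Derivation:
Contributions: A=137, B=42, C=81, D=137, F=49
Folded: E, F
Pot levels (distinct totals of non-folded players): 42, 81, 137
Layer 1-42: 42 each from A, B, C, D, F = 42*5 = 210 chips; eligible A, B, C, D
Layer 43-81: A 39 + C 39 + D 39 + F 7 = 124 chips; eligible A, C, D
Layer 82-137: 56 each from A, D = 56*2 = 112 chips; eligible A, D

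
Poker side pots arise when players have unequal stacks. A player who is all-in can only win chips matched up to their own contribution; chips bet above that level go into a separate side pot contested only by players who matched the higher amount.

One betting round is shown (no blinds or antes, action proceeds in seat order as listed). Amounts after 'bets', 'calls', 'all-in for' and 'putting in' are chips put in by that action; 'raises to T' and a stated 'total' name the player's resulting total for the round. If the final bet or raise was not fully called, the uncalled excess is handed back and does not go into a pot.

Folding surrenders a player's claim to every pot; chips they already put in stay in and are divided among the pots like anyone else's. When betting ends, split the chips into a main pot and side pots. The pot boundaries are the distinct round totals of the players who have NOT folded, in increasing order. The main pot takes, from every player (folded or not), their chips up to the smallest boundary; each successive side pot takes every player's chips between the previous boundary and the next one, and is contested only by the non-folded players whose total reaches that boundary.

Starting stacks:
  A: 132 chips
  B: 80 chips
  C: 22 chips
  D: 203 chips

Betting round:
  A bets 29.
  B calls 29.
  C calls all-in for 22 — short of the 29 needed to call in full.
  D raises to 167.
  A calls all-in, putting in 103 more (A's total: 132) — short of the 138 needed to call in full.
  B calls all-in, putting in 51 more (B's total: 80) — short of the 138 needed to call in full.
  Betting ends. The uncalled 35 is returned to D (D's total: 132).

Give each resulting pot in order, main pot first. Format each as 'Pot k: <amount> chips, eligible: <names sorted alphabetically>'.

Contributions (after 35 returned to D): A=132, B=80, C=22, D=132
Pot levels (distinct totals of non-folded players): 22, 80, 132
Layer 1-22: 22 each from A, B, C, D = 22*4 = 88 chips; eligible A, B, C, D
Layer 23-80: 58 each from A, B, D = 58*3 = 174 chips; eligible A, B, D
Layer 81-132: 52 each from A, D = 52*2 = 104 chips; eligible A, D

Pot 1: 88 chips, eligible: A, B, C, D
Pot 2: 174 chips, eligible: A, B, D
Pot 3: 104 chips, eligible: A, D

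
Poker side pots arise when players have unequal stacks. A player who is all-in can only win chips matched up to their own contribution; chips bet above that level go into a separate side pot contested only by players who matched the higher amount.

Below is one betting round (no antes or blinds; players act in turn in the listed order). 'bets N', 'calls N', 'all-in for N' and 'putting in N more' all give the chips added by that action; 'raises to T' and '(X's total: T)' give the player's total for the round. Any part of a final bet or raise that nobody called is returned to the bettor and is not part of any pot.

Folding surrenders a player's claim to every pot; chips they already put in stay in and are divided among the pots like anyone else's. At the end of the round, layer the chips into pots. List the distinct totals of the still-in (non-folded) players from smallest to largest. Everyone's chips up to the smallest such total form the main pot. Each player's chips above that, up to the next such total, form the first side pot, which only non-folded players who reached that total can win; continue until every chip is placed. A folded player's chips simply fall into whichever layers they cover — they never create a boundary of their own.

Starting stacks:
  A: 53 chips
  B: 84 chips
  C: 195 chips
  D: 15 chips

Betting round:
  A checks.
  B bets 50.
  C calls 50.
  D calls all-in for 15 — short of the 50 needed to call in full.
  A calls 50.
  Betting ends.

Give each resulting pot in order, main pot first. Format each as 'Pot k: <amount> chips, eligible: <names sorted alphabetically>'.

Pot 1: 60 chips, eligible: A, B, C, D
Pot 2: 105 chips, eligible: A, B, C

Derivation:
Contributions: A=50, B=50, C=50, D=15
Pot levels (distinct totals of non-folded players): 15, 50
Layer 1-15: 15 each from A, B, C, D = 15*4 = 60 chips; eligible A, B, C, D
Layer 16-50: 35 each from A, B, C = 35*3 = 105 chips; eligible A, B, C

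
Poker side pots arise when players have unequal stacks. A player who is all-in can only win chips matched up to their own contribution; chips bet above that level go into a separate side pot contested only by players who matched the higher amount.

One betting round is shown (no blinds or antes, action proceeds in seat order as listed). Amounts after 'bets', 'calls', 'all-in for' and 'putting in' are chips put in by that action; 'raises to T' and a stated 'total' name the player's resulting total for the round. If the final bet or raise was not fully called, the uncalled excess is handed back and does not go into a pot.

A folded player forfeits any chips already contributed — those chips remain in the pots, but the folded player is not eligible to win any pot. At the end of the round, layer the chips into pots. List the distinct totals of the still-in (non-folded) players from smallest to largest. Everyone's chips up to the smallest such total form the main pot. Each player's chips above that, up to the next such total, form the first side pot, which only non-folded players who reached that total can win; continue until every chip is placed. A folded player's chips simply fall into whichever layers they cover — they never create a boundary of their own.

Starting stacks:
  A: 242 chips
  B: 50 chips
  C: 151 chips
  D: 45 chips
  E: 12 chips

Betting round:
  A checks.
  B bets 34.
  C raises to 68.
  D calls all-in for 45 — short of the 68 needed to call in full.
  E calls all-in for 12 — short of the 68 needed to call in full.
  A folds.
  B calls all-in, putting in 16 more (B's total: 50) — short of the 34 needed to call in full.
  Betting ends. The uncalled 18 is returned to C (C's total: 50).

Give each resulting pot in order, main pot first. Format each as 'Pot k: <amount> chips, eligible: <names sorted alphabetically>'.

Pot 1: 48 chips, eligible: B, C, D, E
Pot 2: 99 chips, eligible: B, C, D
Pot 3: 10 chips, eligible: B, C

Derivation:
Contributions (after 18 returned to C): B=50, C=50, D=45, E=12
Folded: A
Pot levels (distinct totals of non-folded players): 12, 45, 50
Layer 1-12: 12 each from B, C, D, E = 12*4 = 48 chips; eligible B, C, D, E
Layer 13-45: 33 each from B, C, D = 33*3 = 99 chips; eligible B, C, D
Layer 46-50: 5 each from B, C = 5*2 = 10 chips; eligible B, C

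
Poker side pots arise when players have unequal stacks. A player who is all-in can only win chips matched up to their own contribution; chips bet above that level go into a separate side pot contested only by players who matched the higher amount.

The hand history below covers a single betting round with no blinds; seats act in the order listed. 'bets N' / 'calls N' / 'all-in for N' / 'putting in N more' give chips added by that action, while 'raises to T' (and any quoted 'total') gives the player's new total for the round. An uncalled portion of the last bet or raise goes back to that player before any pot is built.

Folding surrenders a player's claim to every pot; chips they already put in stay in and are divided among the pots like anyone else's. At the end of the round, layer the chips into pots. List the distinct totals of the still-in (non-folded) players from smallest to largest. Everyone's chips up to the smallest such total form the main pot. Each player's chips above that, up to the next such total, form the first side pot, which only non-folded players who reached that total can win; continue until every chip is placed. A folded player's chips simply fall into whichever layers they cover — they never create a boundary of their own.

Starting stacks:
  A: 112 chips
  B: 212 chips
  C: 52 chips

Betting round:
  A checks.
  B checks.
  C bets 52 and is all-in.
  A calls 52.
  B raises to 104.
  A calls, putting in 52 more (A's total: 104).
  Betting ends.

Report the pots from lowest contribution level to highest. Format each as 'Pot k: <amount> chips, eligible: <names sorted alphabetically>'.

Contributions: A=104, B=104, C=52
Pot levels (distinct totals of non-folded players): 52, 104
Layer 1-52: 52 each from A, B, C = 52*3 = 156 chips; eligible A, B, C
Layer 53-104: 52 each from A, B = 52*2 = 104 chips; eligible A, B

Pot 1: 156 chips, eligible: A, B, C
Pot 2: 104 chips, eligible: A, B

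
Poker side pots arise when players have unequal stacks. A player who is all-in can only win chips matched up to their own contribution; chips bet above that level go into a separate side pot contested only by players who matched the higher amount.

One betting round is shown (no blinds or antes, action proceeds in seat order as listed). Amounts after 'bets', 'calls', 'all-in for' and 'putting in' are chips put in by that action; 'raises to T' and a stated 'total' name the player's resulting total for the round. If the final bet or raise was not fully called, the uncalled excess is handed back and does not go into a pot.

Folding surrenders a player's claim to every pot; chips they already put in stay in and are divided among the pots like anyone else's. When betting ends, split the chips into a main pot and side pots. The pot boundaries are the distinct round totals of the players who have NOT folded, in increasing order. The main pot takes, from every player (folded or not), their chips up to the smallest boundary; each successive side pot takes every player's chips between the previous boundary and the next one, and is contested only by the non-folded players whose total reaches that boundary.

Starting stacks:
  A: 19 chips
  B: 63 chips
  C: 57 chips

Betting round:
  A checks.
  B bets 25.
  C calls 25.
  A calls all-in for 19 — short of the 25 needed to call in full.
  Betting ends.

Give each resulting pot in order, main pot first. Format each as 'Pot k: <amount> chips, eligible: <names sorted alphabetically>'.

Contributions: A=19, B=25, C=25
Pot levels (distinct totals of non-folded players): 19, 25
Layer 1-19: 19 each from A, B, C = 19*3 = 57 chips; eligible A, B, C
Layer 20-25: 6 each from B, C = 6*2 = 12 chips; eligible B, C

Pot 1: 57 chips, eligible: A, B, C
Pot 2: 12 chips, eligible: B, C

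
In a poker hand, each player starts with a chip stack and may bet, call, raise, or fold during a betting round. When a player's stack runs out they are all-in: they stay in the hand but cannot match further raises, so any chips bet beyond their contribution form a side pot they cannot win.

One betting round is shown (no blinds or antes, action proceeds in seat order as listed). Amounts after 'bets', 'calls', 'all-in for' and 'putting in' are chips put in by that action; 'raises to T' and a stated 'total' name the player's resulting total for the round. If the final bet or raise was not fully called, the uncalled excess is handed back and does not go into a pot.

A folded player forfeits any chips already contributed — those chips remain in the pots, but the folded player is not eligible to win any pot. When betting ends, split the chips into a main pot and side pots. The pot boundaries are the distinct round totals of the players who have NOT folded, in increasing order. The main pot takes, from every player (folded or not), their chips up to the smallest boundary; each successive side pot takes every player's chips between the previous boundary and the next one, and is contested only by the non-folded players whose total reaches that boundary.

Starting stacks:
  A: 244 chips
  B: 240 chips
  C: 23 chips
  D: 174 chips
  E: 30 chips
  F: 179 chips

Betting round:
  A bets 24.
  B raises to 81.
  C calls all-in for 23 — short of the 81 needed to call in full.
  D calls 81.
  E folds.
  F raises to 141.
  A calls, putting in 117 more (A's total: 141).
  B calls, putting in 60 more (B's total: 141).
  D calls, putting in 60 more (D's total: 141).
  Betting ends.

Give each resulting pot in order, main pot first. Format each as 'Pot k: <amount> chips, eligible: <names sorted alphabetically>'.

Contributions: A=141, B=141, C=23, D=141, F=141
Folded: E
Pot levels (distinct totals of non-folded players): 23, 141
Layer 1-23: 23 each from A, B, C, D, F = 23*5 = 115 chips; eligible A, B, C, D, F
Layer 24-141: 118 each from A, B, D, F = 118*4 = 472 chips; eligible A, B, D, F

Pot 1: 115 chips, eligible: A, B, C, D, F
Pot 2: 472 chips, eligible: A, B, D, F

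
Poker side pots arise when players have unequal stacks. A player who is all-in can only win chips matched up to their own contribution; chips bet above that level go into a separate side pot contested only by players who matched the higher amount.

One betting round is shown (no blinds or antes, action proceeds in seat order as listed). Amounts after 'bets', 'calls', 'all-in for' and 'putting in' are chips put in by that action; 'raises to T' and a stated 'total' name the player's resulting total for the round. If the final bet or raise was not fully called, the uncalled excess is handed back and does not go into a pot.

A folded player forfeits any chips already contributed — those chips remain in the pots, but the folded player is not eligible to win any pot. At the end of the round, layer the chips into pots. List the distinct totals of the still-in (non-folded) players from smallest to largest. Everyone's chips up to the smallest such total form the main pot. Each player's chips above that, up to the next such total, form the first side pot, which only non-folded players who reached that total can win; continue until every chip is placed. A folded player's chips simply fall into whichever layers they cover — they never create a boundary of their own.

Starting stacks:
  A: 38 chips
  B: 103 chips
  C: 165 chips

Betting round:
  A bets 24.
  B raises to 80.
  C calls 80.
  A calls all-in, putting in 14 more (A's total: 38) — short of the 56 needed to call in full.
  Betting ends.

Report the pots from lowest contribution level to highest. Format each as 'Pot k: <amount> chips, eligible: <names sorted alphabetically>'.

Pot 1: 114 chips, eligible: A, B, C
Pot 2: 84 chips, eligible: B, C

Derivation:
Contributions: A=38, B=80, C=80
Pot levels (distinct totals of non-folded players): 38, 80
Layer 1-38: 38 each from A, B, C = 38*3 = 114 chips; eligible A, B, C
Layer 39-80: 42 each from B, C = 42*2 = 84 chips; eligible B, C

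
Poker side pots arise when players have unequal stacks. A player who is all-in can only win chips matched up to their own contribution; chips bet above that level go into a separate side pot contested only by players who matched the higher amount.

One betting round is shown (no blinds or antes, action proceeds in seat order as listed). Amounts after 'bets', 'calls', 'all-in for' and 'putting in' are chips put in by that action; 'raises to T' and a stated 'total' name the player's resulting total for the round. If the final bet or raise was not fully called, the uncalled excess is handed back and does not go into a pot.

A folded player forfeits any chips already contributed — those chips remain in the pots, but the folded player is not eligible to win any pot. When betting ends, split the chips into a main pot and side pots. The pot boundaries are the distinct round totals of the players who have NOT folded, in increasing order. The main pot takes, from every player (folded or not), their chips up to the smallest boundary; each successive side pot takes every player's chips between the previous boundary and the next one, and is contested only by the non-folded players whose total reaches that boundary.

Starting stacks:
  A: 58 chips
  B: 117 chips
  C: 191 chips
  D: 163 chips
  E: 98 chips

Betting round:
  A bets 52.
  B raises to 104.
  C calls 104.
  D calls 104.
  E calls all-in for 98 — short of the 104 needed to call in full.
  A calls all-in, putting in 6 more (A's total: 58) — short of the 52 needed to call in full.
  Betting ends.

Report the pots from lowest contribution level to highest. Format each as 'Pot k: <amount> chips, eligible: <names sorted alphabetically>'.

Pot 1: 290 chips, eligible: A, B, C, D, E
Pot 2: 160 chips, eligible: B, C, D, E
Pot 3: 18 chips, eligible: B, C, D

Derivation:
Contributions: A=58, B=104, C=104, D=104, E=98
Pot levels (distinct totals of non-folded players): 58, 98, 104
Layer 1-58: 58 each from A, B, C, D, E = 58*5 = 290 chips; eligible A, B, C, D, E
Layer 59-98: 40 each from B, C, D, E = 40*4 = 160 chips; eligible B, C, D, E
Layer 99-104: 6 each from B, C, D = 6*3 = 18 chips; eligible B, C, D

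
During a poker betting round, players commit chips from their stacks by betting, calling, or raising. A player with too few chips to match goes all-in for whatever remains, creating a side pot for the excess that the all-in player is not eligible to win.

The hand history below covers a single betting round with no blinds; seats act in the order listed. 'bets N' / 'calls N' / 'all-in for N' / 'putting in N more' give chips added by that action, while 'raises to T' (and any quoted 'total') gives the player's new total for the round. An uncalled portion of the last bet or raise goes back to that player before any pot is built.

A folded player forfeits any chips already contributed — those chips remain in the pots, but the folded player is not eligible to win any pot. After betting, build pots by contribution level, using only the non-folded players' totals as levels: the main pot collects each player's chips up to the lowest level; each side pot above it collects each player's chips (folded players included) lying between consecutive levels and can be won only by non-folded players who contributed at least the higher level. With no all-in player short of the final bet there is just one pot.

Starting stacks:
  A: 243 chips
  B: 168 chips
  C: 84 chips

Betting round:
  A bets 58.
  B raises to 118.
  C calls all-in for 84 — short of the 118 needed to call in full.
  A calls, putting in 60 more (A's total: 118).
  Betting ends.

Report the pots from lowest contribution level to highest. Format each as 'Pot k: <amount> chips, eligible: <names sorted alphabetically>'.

Pot 1: 252 chips, eligible: A, B, C
Pot 2: 68 chips, eligible: A, B

Derivation:
Contributions: A=118, B=118, C=84
Pot levels (distinct totals of non-folded players): 84, 118
Layer 1-84: 84 each from A, B, C = 84*3 = 252 chips; eligible A, B, C
Layer 85-118: 34 each from A, B = 34*2 = 68 chips; eligible A, B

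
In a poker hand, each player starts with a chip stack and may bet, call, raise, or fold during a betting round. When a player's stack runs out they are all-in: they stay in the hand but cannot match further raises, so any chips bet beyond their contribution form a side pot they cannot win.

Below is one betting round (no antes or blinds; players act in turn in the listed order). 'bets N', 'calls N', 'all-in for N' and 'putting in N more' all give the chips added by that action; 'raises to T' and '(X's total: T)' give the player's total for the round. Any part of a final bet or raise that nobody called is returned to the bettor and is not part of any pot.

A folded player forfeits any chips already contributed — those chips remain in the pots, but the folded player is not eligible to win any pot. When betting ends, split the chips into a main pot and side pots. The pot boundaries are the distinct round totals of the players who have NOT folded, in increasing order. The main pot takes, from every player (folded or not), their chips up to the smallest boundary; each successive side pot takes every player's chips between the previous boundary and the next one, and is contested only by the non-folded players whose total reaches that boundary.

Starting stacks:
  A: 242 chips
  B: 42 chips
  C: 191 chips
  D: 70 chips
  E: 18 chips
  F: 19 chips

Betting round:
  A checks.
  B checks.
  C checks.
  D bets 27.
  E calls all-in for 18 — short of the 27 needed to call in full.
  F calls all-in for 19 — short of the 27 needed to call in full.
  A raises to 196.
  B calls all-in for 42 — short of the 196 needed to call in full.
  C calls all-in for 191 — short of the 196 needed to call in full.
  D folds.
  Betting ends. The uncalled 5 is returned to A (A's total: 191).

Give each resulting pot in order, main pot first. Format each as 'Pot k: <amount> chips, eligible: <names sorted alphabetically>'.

Pot 1: 108 chips, eligible: A, B, C, E, F
Pot 2: 5 chips, eligible: A, B, C, F
Pot 3: 77 chips, eligible: A, B, C
Pot 4: 298 chips, eligible: A, C

Derivation:
Contributions (after 5 returned to A): A=191, B=42, C=191, D=27, E=18, F=19
Folded: D
Pot levels (distinct totals of non-folded players): 18, 19, 42, 191
Layer 1-18: 18 each from A, B, C, D, E, F = 18*6 = 108 chips; eligible A, B, C, E, F
Layer 19-19: 1 each from A, B, C, D, F = 1*5 = 5 chips; eligible A, B, C, F
Layer 20-42: A 23 + B 23 + C 23 + D 8 = 77 chips; eligible A, B, C
Layer 43-191: 149 each from A, C = 149*2 = 298 chips; eligible A, C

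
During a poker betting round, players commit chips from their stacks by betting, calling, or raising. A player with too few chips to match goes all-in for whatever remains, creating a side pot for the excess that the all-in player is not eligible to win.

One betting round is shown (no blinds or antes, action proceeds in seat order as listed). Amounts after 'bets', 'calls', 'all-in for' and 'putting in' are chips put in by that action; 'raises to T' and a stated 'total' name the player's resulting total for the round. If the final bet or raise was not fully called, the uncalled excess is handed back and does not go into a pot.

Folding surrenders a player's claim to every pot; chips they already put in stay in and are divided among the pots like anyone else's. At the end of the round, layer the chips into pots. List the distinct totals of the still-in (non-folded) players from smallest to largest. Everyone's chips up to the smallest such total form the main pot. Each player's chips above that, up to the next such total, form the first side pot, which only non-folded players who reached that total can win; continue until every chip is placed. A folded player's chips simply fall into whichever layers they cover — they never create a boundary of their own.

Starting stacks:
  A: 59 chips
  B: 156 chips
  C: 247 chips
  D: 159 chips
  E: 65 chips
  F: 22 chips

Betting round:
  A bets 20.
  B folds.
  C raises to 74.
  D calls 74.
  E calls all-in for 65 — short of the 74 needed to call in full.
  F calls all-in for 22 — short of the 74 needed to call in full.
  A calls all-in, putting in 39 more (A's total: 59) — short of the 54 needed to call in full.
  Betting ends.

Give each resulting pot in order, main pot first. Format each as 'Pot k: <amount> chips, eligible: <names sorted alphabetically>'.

Pot 1: 110 chips, eligible: A, C, D, E, F
Pot 2: 148 chips, eligible: A, C, D, E
Pot 3: 18 chips, eligible: C, D, E
Pot 4: 18 chips, eligible: C, D

Derivation:
Contributions: A=59, C=74, D=74, E=65, F=22
Folded: B
Pot levels (distinct totals of non-folded players): 22, 59, 65, 74
Layer 1-22: 22 each from A, C, D, E, F = 22*5 = 110 chips; eligible A, C, D, E, F
Layer 23-59: 37 each from A, C, D, E = 37*4 = 148 chips; eligible A, C, D, E
Layer 60-65: 6 each from C, D, E = 6*3 = 18 chips; eligible C, D, E
Layer 66-74: 9 each from C, D = 9*2 = 18 chips; eligible C, D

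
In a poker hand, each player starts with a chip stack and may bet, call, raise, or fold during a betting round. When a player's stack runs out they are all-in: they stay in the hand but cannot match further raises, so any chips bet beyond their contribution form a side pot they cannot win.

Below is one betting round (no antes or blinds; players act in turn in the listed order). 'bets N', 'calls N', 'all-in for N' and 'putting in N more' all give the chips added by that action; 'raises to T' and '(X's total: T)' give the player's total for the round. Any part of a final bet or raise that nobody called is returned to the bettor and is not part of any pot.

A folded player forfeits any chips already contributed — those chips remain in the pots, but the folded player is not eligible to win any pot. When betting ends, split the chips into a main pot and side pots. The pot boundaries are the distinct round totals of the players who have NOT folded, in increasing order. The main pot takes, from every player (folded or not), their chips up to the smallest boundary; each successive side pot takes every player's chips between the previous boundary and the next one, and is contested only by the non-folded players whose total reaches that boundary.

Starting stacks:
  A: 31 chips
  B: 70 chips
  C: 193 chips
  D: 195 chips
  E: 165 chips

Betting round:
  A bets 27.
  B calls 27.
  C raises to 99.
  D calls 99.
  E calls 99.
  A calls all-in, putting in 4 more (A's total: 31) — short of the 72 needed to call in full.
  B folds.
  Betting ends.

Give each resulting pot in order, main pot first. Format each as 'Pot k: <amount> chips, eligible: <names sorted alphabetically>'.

Contributions: A=31, B=27, C=99, D=99, E=99
Folded: B
Pot levels (distinct totals of non-folded players): 31, 99
Layer 1-31: A 31 + B 27 + C 31 + D 31 + E 31 = 151 chips; eligible A, C, D, E
Layer 32-99: 68 each from C, D, E = 68*3 = 204 chips; eligible C, D, E

Pot 1: 151 chips, eligible: A, C, D, E
Pot 2: 204 chips, eligible: C, D, E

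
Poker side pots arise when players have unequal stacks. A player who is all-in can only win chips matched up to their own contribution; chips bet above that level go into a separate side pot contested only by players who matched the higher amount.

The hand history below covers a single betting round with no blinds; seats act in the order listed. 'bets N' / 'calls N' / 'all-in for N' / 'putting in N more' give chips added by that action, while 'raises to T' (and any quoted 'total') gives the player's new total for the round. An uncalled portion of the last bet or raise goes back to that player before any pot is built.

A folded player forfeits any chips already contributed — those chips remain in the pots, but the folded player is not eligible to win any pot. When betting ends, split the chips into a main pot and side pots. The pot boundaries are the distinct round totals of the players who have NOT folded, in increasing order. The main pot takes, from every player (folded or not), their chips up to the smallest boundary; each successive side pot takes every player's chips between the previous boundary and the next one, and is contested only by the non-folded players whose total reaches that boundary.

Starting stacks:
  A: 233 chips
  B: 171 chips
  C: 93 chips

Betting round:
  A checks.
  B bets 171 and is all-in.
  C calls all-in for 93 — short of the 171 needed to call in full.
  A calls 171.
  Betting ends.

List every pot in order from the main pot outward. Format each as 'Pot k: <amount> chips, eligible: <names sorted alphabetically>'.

Pot 1: 279 chips, eligible: A, B, C
Pot 2: 156 chips, eligible: A, B

Derivation:
Contributions: A=171, B=171, C=93
Pot levels (distinct totals of non-folded players): 93, 171
Layer 1-93: 93 each from A, B, C = 93*3 = 279 chips; eligible A, B, C
Layer 94-171: 78 each from A, B = 78*2 = 156 chips; eligible A, B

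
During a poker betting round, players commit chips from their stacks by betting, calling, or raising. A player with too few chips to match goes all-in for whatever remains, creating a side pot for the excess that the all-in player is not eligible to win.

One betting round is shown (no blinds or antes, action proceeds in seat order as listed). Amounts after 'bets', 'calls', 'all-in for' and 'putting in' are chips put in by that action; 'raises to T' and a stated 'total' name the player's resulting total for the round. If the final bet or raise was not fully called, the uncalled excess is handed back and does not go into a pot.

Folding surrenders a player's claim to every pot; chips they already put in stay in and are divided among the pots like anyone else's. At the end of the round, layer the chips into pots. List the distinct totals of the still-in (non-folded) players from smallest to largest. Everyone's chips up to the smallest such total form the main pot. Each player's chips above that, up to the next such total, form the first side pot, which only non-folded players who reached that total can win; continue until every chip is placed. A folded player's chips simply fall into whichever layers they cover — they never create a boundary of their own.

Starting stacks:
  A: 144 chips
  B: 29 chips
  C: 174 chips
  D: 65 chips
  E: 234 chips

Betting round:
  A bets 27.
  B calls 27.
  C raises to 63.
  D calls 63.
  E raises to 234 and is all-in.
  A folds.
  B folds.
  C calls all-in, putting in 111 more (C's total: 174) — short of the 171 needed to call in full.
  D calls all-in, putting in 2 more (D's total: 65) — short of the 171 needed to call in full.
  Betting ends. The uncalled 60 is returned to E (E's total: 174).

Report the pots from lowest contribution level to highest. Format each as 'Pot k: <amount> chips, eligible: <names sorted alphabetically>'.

Contributions (after 60 returned to E): A=27, B=27, C=174, D=65, E=174
Folded: A, B
Pot levels (distinct totals of non-folded players): 65, 174
Layer 1-65: A 27 + B 27 + C 65 + D 65 + E 65 = 249 chips; eligible C, D, E
Layer 66-174: 109 each from C, E = 109*2 = 218 chips; eligible C, E

Pot 1: 249 chips, eligible: C, D, E
Pot 2: 218 chips, eligible: C, E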